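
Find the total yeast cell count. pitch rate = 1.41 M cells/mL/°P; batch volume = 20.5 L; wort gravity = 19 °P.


cells (billions) = rate · V_L · °P
cells = 1.41 · 20.5 · 19

549.1950 billion cells


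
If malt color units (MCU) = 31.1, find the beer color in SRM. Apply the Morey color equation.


SRM = 1.4922 · MCU^0.6859
SRM = 1.4922 · 31.1^0.6859

15.7656 SRM


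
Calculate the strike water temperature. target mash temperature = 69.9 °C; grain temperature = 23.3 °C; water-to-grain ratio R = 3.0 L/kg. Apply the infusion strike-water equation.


T_strike = (0.41/R)·(T_mash − T_grain) + T_mash
T_strike = (0.41/3.0)·(69.9 − 23.3) + 69.9

76.2687 °C


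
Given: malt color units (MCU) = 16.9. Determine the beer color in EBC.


SRM = 1.4922·MCU^0.6859;  EBC = SRM·1.97
SRM = 1.4922·16.9^0.6859 = 10.3761
EBC = 10.3761·1.97

20.4409 EBC


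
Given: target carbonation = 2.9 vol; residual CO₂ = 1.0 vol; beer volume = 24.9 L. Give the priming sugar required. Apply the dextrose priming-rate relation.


sugar = (target − residual)·4.0·V
sugar = (2.9 − 1.0)·4.0·24.9

189.2400 g


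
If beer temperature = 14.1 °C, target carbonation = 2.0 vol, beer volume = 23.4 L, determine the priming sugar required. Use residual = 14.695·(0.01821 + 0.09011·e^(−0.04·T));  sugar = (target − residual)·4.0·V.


residual = 14.695·(0.01821 + 0.09011·e^(−0.04·14.1)) = 1.0210
sugar = (2.0 − 1.0210)·4.0·23.4

91.6389 g


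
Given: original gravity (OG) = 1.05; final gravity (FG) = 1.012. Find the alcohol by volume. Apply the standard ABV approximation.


ABV = (OG − FG) · 131.25
ABV = (1.05 − 1.012) · 131.25

4.9875 % ABV


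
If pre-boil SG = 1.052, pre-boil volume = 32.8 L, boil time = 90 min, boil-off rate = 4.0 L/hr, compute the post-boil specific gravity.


V_post = V_pre − rate·(t/60);  SG_post = 1 + (SG_pre−1)·V_pre/V_post
V_post = 32.8 − 4.0·(90/60) = 26.8000
SG_post = 1 + (1.052 − 1)·32.8/26.8000

1.0636


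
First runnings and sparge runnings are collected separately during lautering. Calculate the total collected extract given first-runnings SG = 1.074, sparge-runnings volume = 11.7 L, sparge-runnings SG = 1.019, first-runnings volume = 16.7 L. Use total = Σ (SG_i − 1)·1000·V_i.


first = (1.074 − 1)·1000·16.7 = 1235.8000
sparge = (1.019 − 1)·1000·11.7 = 222.3000
total = 1235.8000 + 222.3000

1458.1000 gravity·L


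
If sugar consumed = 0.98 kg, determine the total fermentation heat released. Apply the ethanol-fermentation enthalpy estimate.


Q = m_sugar · 590 kJ/kg
Q = 0.98 · 590

578.2000 kJ


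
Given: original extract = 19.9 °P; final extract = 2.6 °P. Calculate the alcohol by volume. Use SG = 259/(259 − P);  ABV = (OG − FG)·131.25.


OG = 259/(259 − 19.9) = 1.0832
FG = 259/(259 − 2.6) = 1.0101
ABV = (1.0832 − 1.0101)·131.25

9.5928 % ABV


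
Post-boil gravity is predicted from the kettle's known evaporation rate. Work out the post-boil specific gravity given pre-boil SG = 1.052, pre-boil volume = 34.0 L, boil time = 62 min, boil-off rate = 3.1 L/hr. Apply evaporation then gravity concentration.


V_post = V_pre − rate·(t/60);  SG_post = 1 + (SG_pre−1)·V_pre/V_post
V_post = 34.0 − 3.1·(62/60) = 30.7967
SG_post = 1 + (1.052 − 1)·34.0/30.7967

1.0574


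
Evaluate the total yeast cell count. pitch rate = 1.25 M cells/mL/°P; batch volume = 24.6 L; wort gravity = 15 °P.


cells (billions) = rate · V_L · °P
cells = 1.25 · 24.6 · 15

461.2500 billion cells


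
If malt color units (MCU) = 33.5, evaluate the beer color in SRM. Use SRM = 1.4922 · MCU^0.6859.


SRM = 1.4922 · 33.5^0.6859

16.5903 SRM


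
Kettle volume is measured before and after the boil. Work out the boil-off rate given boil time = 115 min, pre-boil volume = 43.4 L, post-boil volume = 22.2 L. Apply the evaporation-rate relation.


rate = (V_pre − V_post) / (t_min/60)
rate = (43.4 − 22.2) / (115/60)

11.0609 L/hr


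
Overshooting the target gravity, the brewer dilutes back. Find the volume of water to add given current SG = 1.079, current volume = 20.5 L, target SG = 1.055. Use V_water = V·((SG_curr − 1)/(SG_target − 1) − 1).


V_water = 20.5·((1.079 − 1)/(1.055 − 1) − 1)

8.9455 L


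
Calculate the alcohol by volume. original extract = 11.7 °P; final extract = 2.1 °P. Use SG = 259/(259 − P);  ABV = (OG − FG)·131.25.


OG = 259/(259 − 11.7) = 1.0473
FG = 259/(259 − 2.1) = 1.0082
ABV = (1.0473 − 1.0082)·131.25

5.1367 % ABV


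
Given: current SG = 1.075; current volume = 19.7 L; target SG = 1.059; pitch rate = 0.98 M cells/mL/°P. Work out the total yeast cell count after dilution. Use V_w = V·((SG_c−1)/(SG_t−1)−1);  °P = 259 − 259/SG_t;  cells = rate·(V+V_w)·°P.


V_w = 19.7·((1.075−1)/(1.059−1)−1) = 5.3424
V_final = 19.7 + 5.3424 = 25.0424
°P = 259 − 259/1.059 = 14.4297
cells = 0.98·25.0424·14.4297

354.1256 billion cells


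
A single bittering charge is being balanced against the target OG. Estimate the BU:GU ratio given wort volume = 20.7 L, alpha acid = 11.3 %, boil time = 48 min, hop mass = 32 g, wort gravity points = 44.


U = 1.65·0.000125^(GP/1000)·(1−e^(−0.04t))/4.15;  IBU = (α/100)·m·U·1000/V;  BU:GU = IBU/GP
U = 1.65·0.000125^(44/1000)·(1−e^(−0.04·48))/4.15 = 0.2285
IBU = (11.3/100)·32·0.2285·1000/20.7 = 39.9123
BU:GU = 39.9123/44

0.9071


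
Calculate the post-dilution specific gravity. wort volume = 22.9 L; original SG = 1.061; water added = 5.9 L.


SG_new = 1 + (SG_old − 1)·V_old/(V_old + V_water)
pts = (1.061 − 1)·1000·22.9/(22.9 + 5.9) = 48.5035
SG_new = 1 + 48.5035/1000

1.0485


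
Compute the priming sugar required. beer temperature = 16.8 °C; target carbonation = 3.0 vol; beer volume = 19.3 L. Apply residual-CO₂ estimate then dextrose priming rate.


residual = 14.695·(0.01821 + 0.09011·e^(−0.04·T));  sugar = (target − residual)·4.0·V
residual = 14.695·(0.01821 + 0.09011·e^(−0.04·16.8)) = 0.9438
sugar = (3.0 − 0.9438)·4.0·19.3

158.7364 g


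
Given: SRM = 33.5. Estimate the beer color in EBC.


EBC = SRM · 1.97
EBC = 33.5 · 1.97

65.9950 EBC


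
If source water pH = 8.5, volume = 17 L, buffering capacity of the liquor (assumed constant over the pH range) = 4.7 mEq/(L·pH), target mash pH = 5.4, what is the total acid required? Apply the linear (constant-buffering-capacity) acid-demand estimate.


acid = buffering capacity · (pH_source − pH_target) · V
acid = 4.7 · (8.5 − 5.4) · 17

247.6900 mEq


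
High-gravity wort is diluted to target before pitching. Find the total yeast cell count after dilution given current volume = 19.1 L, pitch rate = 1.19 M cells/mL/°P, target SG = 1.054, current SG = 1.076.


V_w = V·((SG_c−1)/(SG_t−1)−1);  °P = 259 − 259/SG_t;  cells = rate·(V+V_w)·°P
V_w = 19.1·((1.076−1)/(1.054−1)−1) = 7.7815
V_final = 19.1 + 7.7815 = 26.8815
°P = 259 − 259/1.054 = 13.2694
cells = 1.19·26.8815·13.2694

424.4759 billion cells


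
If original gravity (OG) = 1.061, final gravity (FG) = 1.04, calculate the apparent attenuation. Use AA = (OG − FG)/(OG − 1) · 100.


AA = (1.061 − 1.04)/(1.061 − 1) · 100

34.4262 %


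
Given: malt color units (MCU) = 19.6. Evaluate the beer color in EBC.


SRM = 1.4922·MCU^0.6859;  EBC = SRM·1.97
SRM = 1.4922·19.6^0.6859 = 11.4864
EBC = 11.4864·1.97

22.6283 EBC


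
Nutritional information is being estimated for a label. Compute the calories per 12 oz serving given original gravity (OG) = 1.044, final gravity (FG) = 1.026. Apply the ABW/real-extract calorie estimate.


ABW = (OG−FG)·131.25·0.79/FG;  °P = 259 − 259/SG (for OG→OE and FG→AE);  RE = 0.1808·OE + 0.8192·AE;  Cal = (6.9·ABW + 4·(RE−0.1))·FG·3.55
ABW = (1.044 − 1.026)·131.25·0.79/1.026 = 1.8191
OE = 259 − 259/1.044 = 10.9157 °P
AE = 259 − 259/1.026 = 6.5634 °P
RE = 0.1808·10.9157 + 0.8192·6.5634 = 7.3503 °P
Cal = (6.9·1.8191 + 4·(7.3503−0.1))·1.026·3.55

151.3473 kcal


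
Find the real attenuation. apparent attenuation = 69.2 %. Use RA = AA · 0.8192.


RA = 69.2 · 0.8192

56.6886 %


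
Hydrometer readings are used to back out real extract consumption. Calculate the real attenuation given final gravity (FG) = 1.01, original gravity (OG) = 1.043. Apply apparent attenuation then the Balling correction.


AA = (OG−FG)/(OG−1)·100;  RA = AA·0.8192
AA = (1.043 − 1.01)/(1.043 − 1)·100 = 76.7442
RA = 76.7442·0.8192

62.8688 %


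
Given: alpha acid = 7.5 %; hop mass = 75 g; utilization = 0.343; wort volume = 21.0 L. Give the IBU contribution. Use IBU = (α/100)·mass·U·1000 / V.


IBU = (7.5/100)·75·0.343·1000 / 21.0

91.8750 IBU


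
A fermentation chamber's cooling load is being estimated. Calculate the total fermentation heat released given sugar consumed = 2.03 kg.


Q = m_sugar · 590 kJ/kg
Q = 2.03 · 590

1197.7000 kJ


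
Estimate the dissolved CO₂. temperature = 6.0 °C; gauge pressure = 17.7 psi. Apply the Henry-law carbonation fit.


vols = (P + 14.695)·(0.01821 + 0.09011·e^(−0.04·T))
vols = (17.7 + 14.695)·(0.01821 + 0.09011·e^(−0.04·6.0))

2.8862 volumes


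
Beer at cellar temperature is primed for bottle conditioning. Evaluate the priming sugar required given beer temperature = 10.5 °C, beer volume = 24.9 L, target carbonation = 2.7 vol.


residual = 14.695·(0.01821 + 0.09011·e^(−0.04·T));  sugar = (target − residual)·4.0·V
residual = 14.695·(0.01821 + 0.09011·e^(−0.04·10.5)) = 1.1376
sugar = (2.7 − 1.1376)·4.0·24.9

155.6115 g


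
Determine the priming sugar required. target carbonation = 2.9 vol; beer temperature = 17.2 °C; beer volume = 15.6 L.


residual = 14.695·(0.01821 + 0.09011·e^(−0.04·T));  sugar = (target − residual)·4.0·V
residual = 14.695·(0.01821 + 0.09011·e^(−0.04·17.2)) = 0.9331
sugar = (2.9 − 0.9331)·4.0·15.6

122.7348 g


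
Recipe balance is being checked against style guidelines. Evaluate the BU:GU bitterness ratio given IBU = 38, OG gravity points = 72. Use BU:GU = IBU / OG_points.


BU:GU = 38 / 72

0.5278


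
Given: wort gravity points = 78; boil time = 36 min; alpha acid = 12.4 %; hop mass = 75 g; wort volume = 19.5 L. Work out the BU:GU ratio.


U = 1.65·0.000125^(GP/1000)·(1−e^(−0.04t))/4.15;  IBU = (α/100)·m·U·1000/V;  BU:GU = IBU/GP
U = 1.65·0.000125^(78/1000)·(1−e^(−0.04·36))/4.15 = 0.1505
IBU = (12.4/100)·75·0.1505·1000/19.5 = 71.7809
BU:GU = 71.7809/78

0.9203


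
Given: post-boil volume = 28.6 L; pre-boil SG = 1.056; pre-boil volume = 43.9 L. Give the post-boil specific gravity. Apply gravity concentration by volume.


SG_post = 1 + (SG_pre − 1)·V_pre/V_post
pts_pre = (1.056 − 1)·1000 = 56.0000
pts_post = 56.0000·43.9/28.6 = 85.9580
SG_post = 1 + 85.9580/1000

1.0860


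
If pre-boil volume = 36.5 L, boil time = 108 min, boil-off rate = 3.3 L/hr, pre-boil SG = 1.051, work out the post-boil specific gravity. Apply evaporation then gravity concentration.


V_post = V_pre − rate·(t/60);  SG_post = 1 + (SG_pre−1)·V_pre/V_post
V_post = 36.5 − 3.3·(108/60) = 30.5600
SG_post = 1 + (1.051 − 1)·36.5/30.5600

1.0609


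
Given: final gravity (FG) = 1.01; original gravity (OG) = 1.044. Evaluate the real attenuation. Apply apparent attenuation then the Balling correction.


AA = (OG−FG)/(OG−1)·100;  RA = AA·0.8192
AA = (1.044 − 1.01)/(1.044 − 1)·100 = 77.2727
RA = 77.2727·0.8192

63.3018 %


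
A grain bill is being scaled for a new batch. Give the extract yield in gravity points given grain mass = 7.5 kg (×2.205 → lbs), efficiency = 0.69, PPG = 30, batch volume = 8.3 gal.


points = lbs × PPG × eff / vol
lbs = 7.5 × 2.205 = 16.5375
points = 16.5375 × 30 × 0.69 / 8.3

41.2441 points


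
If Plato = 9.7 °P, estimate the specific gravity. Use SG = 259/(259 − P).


SG = 259/(259 − 9.7)

1.0389


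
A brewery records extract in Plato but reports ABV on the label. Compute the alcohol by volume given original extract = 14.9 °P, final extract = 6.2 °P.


SG = 259/(259 − P);  ABV = (OG − FG)·131.25
OG = 259/(259 − 14.9) = 1.0610
FG = 259/(259 − 6.2) = 1.0245
ABV = (1.0610 − 1.0245)·131.25

4.7926 % ABV


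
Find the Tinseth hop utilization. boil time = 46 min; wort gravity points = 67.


U = 1.65·0.000125^(GP/1000) · (1 − e^(−0.04·t))/4.15
bigness = 1.65·0.000125^(67/1000) = 0.9036
boil_factor = (1 − e^(−0.04·46))/4.15 = 0.2027
U = 0.9036 · 0.2027

0.1832


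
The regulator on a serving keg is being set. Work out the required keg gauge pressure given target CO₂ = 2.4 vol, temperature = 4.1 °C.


psi = vols/(0.01821 + 0.09011·e^(−0.04·T)) − 14.695
psi = 2.4/(0.01821 + 0.09011·e^(−0.04·4.1)) − 14.695

10.6508 psi


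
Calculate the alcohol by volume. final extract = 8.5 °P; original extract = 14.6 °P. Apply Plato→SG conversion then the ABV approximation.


SG = 259/(259 − P);  ABV = (OG − FG)·131.25
OG = 259/(259 − 14.6) = 1.0597
FG = 259/(259 − 8.5) = 1.0339
ABV = (1.0597 − 1.0339)·131.25

3.3870 % ABV


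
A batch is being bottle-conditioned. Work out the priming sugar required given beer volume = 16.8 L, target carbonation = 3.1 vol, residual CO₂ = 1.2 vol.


sugar = (target − residual)·4.0·V
sugar = (3.1 − 1.2)·4.0·16.8

127.6800 g


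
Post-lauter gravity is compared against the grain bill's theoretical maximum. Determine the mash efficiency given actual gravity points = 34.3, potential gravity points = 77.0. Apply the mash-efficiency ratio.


efficiency = actual / potential × 100
efficiency = 34.3 / 77.0 × 100

44.5455 %


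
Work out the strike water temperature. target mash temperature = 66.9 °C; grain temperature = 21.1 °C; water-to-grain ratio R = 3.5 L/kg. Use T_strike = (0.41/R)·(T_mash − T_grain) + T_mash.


T_strike = (0.41/3.5)·(66.9 − 21.1) + 66.9

72.2651 °C


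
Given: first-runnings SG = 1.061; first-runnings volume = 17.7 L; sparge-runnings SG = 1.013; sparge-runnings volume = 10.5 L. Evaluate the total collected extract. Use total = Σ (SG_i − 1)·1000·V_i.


first = (1.061 − 1)·1000·17.7 = 1079.7000
sparge = (1.013 − 1)·1000·10.5 = 136.5000
total = 1079.7000 + 136.5000

1216.2000 gravity·L


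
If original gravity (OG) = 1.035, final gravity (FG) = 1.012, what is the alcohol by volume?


ABV = (OG − FG) · 131.25
ABV = (1.035 − 1.012) · 131.25

3.0187 % ABV


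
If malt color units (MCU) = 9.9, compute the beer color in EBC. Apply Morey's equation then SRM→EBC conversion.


SRM = 1.4922·MCU^0.6859;  EBC = SRM·1.97
SRM = 1.4922·9.9^0.6859 = 7.1901
EBC = 7.1901·1.97

14.1644 EBC


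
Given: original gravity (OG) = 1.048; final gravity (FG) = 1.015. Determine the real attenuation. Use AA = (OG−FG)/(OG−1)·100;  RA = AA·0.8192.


AA = (1.048 − 1.015)/(1.048 − 1)·100 = 68.7500
RA = 68.7500·0.8192

56.3200 %


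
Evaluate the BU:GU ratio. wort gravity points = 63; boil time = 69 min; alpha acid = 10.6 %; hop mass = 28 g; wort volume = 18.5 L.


U = 1.65·0.000125^(GP/1000)·(1−e^(−0.04t))/4.15;  IBU = (α/100)·m·U·1000/V;  BU:GU = IBU/GP
U = 1.65·0.000125^(63/1000)·(1−e^(−0.04·69))/4.15 = 0.2114
IBU = (10.6/100)·28·0.2114·1000/18.5 = 33.9186
BU:GU = 33.9186/63

0.5384


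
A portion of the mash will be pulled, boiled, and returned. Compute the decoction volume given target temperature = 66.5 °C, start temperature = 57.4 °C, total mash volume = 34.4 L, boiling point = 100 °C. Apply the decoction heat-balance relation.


V_dec = V_total·(T_target − T_start)/(T_boil − T_start)
V_dec = 34.4·(66.5 − 57.4)/(100 − 57.4)

7.3484 L


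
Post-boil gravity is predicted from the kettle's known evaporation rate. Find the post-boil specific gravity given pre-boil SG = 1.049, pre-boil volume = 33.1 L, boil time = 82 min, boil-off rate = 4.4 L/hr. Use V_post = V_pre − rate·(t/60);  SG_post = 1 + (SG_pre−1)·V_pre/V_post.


V_post = 33.1 − 4.4·(82/60) = 27.0867
SG_post = 1 + (1.049 − 1)·33.1/27.0867

1.0599


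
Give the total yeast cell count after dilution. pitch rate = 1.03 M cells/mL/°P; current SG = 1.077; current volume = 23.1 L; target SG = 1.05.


V_w = V·((SG_c−1)/(SG_t−1)−1);  °P = 259 − 259/SG_t;  cells = rate·(V+V_w)·°P
V_w = 23.1·((1.077−1)/(1.05−1)−1) = 12.4740
V_final = 23.1 + 12.4740 = 35.5740
°P = 259 − 259/1.05 = 12.3333
cells = 1.03·35.5740·12.3333

451.9084 billion cells


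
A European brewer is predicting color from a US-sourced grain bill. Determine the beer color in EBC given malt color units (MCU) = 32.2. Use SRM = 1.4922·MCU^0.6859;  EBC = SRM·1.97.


SRM = 1.4922·32.2^0.6859 = 16.1460
EBC = 16.1460·1.97

31.8077 EBC


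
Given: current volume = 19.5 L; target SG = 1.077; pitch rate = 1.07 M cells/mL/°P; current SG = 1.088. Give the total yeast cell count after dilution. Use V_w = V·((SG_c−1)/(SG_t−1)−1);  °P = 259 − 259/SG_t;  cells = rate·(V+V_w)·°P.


V_w = 19.5·((1.088−1)/(1.077−1)−1) = 2.7857
V_final = 19.5 + 2.7857 = 22.2857
°P = 259 − 259/1.077 = 18.5172
cells = 1.07·22.2857·18.5172

441.5553 billion cells


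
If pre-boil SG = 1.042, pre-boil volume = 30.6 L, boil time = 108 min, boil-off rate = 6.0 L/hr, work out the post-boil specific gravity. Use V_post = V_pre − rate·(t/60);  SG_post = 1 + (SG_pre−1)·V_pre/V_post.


V_post = 30.6 − 6.0·(108/60) = 19.8000
SG_post = 1 + (1.042 − 1)·30.6/19.8000

1.0649


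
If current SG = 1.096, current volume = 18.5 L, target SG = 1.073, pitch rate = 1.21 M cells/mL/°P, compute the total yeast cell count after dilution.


V_w = V·((SG_c−1)/(SG_t−1)−1);  °P = 259 − 259/SG_t;  cells = rate·(V+V_w)·°P
V_w = 18.5·((1.096−1)/(1.073−1)−1) = 5.8288
V_final = 18.5 + 5.8288 = 24.3288
°P = 259 − 259/1.073 = 17.6207
cells = 1.21·24.3288·17.6207

518.7145 billion cells


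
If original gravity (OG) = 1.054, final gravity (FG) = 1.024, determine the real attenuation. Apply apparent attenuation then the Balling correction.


AA = (OG−FG)/(OG−1)·100;  RA = AA·0.8192
AA = (1.054 − 1.024)/(1.054 − 1)·100 = 55.5556
RA = 55.5556·0.8192

45.5111 %


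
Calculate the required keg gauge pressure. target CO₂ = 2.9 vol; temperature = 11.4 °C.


psi = vols/(0.01821 + 0.09011·e^(−0.04·T)) − 14.695
psi = 2.9/(0.01821 + 0.09011·e^(−0.04·11.4)) − 14.695

23.8059 psi


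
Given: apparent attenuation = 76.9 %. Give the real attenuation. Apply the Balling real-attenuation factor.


RA = AA · 0.8192
RA = 76.9 · 0.8192

62.9965 %


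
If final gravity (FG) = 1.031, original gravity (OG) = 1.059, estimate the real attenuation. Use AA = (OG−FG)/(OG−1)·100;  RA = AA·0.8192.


AA = (1.059 − 1.031)/(1.059 − 1)·100 = 47.4576
RA = 47.4576·0.8192

38.8773 %


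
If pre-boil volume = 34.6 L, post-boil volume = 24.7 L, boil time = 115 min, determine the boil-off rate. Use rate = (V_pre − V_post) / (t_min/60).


rate = (34.6 − 24.7) / (115/60)

5.1652 L/hr


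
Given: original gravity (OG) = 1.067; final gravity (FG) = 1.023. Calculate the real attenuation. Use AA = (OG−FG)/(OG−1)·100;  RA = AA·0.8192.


AA = (1.067 − 1.023)/(1.067 − 1)·100 = 65.6716
RA = 65.6716·0.8192

53.7982 %


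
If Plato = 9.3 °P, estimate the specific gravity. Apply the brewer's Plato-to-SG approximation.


SG = 259/(259 − P)
SG = 259/(259 − 9.3)

1.0372


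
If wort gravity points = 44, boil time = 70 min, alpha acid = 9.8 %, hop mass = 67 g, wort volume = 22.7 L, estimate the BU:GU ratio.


U = 1.65·0.000125^(GP/1000)·(1−e^(−0.04t))/4.15;  IBU = (α/100)·m·U·1000/V;  BU:GU = IBU/GP
U = 1.65·0.000125^(44/1000)·(1−e^(−0.04·70))/4.15 = 0.2515
IBU = (9.8/100)·67·0.2515·1000/22.7 = 72.7325
BU:GU = 72.7325/44

1.6530


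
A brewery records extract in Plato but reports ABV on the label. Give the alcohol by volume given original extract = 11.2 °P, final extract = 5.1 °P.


SG = 259/(259 − P);  ABV = (OG − FG)·131.25
OG = 259/(259 − 11.2) = 1.0452
FG = 259/(259 − 5.1) = 1.0201
ABV = (1.0452 − 1.0201)·131.25

3.2958 % ABV


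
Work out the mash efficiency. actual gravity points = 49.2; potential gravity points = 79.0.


efficiency = actual / potential × 100
efficiency = 49.2 / 79.0 × 100

62.2785 %


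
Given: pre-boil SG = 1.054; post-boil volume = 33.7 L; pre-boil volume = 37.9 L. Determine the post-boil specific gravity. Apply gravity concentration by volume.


SG_post = 1 + (SG_pre − 1)·V_pre/V_post
pts_pre = (1.054 − 1)·1000 = 54.0000
pts_post = 54.0000·37.9/33.7 = 60.7300
SG_post = 1 + 60.7300/1000

1.0607


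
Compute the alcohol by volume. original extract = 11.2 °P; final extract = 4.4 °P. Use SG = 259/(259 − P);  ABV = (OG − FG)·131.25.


OG = 259/(259 − 11.2) = 1.0452
FG = 259/(259 − 4.4) = 1.0173
ABV = (1.0452 − 1.0173)·131.25

3.6639 % ABV


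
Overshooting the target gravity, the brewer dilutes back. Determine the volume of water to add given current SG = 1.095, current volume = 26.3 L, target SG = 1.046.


V_water = V·((SG_curr − 1)/(SG_target − 1) − 1)
V_water = 26.3·((1.095 − 1)/(1.046 − 1) − 1)

28.0152 L


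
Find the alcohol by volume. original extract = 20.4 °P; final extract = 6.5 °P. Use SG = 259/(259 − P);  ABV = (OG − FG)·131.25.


OG = 259/(259 − 20.4) = 1.0855
FG = 259/(259 − 6.5) = 1.0257
ABV = (1.0855 − 1.0257)·131.25

7.8430 % ABV


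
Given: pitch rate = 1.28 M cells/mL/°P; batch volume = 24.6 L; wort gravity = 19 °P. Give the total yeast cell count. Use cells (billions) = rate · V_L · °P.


cells = 1.28 · 24.6 · 19

598.2720 billion cells


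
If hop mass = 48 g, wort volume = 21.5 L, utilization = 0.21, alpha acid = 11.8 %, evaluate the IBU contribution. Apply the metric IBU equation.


IBU = (α/100)·mass·U·1000 / V
IBU = (11.8/100)·48·0.21·1000 / 21.5

55.3228 IBU


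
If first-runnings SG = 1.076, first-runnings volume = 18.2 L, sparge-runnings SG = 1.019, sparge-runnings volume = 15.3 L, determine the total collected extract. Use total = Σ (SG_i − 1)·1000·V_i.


first = (1.076 − 1)·1000·18.2 = 1383.2000
sparge = (1.019 − 1)·1000·15.3 = 290.7000
total = 1383.2000 + 290.7000

1673.9000 gravity·L


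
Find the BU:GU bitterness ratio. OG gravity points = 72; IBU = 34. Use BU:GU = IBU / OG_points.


BU:GU = 34 / 72

0.4722


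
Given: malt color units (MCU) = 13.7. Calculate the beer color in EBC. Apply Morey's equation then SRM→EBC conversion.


SRM = 1.4922·MCU^0.6859;  EBC = SRM·1.97
SRM = 1.4922·13.7^0.6859 = 8.9847
EBC = 8.9847·1.97

17.6999 EBC


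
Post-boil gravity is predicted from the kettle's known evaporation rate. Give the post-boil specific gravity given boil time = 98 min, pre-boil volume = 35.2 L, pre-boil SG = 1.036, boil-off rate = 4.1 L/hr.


V_post = V_pre − rate·(t/60);  SG_post = 1 + (SG_pre−1)·V_pre/V_post
V_post = 35.2 − 4.1·(98/60) = 28.5033
SG_post = 1 + (1.036 − 1)·35.2/28.5033

1.0445


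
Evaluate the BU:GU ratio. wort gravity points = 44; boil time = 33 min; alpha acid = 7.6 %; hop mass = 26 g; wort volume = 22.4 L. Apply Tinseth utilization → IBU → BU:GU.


U = 1.65·0.000125^(GP/1000)·(1−e^(−0.04t))/4.15;  IBU = (α/100)·m·U·1000/V;  BU:GU = IBU/GP
U = 1.65·0.000125^(44/1000)·(1−e^(−0.04·33))/4.15 = 0.1962
IBU = (7.6/100)·26·0.1962·1000/22.4 = 17.3086
BU:GU = 17.3086/44

0.3934


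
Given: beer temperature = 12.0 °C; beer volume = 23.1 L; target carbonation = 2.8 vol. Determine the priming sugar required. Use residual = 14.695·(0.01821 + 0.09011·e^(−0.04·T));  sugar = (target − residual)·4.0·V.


residual = 14.695·(0.01821 + 0.09011·e^(−0.04·12.0)) = 1.0870
sugar = (2.8 − 1.0870)·4.0·23.1

158.2841 g


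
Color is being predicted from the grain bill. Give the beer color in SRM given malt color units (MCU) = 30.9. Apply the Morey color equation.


SRM = 1.4922 · MCU^0.6859
SRM = 1.4922 · 30.9^0.6859

15.6960 SRM


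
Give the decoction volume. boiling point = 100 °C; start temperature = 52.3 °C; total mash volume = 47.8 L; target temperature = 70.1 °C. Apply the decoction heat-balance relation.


V_dec = V_total·(T_target − T_start)/(T_boil − T_start)
V_dec = 47.8·(70.1 − 52.3)/(100 − 52.3)

17.8373 L


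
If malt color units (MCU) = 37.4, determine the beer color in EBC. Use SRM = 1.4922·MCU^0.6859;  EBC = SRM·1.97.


SRM = 1.4922·37.4^0.6859 = 17.8920
EBC = 17.8920·1.97

35.2473 EBC


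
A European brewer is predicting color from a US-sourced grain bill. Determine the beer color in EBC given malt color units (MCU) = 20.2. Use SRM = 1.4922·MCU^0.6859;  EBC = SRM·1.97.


SRM = 1.4922·20.2^0.6859 = 11.7265
EBC = 11.7265·1.97

23.1012 EBC


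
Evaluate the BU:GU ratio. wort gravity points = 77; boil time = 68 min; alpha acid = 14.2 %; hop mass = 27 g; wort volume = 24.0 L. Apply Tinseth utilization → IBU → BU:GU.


U = 1.65·0.000125^(GP/1000)·(1−e^(−0.04t))/4.15;  IBU = (α/100)·m·U·1000/V;  BU:GU = IBU/GP
U = 1.65·0.000125^(77/1000)·(1−e^(−0.04·68))/4.15 = 0.1859
IBU = (14.2/100)·27·0.1859·1000/24.0 = 29.6991
BU:GU = 29.6991/77

0.3857


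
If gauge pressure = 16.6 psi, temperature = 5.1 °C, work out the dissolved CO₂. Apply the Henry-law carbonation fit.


vols = (P + 14.695)·(0.01821 + 0.09011·e^(−0.04·T))
vols = (16.6 + 14.695)·(0.01821 + 0.09011·e^(−0.04·5.1))

2.8695 volumes


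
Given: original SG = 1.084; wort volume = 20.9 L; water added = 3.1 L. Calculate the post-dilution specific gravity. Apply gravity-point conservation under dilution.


SG_new = 1 + (SG_old − 1)·V_old/(V_old + V_water)
pts = (1.084 − 1)·1000·20.9/(20.9 + 3.1) = 73.1500
SG_new = 1 + 73.1500/1000

1.0732


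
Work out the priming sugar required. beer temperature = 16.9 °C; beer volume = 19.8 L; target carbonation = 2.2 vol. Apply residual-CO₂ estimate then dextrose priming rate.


residual = 14.695·(0.01821 + 0.09011·e^(−0.04·T));  sugar = (target − residual)·4.0·V
residual = 14.695·(0.01821 + 0.09011·e^(−0.04·16.9)) = 0.9411
sugar = (2.2 − 0.9411)·4.0·19.8

99.7025 g


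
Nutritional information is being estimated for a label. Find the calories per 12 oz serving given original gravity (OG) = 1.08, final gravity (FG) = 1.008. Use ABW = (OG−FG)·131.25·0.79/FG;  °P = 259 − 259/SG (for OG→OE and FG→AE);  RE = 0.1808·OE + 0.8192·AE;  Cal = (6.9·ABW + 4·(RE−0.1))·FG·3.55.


ABW = (1.08 − 1.008)·131.25·0.79/1.008 = 7.4063
OE = 259 − 259/1.08 = 19.1852 °P
AE = 259 − 259/1.008 = 2.0556 °P
RE = 0.1808·19.1852 + 0.8192·2.0556 = 5.1526 °P
Cal = (6.9·7.4063 + 4·(5.1526−0.1))·1.008·3.55

255.1882 kcal


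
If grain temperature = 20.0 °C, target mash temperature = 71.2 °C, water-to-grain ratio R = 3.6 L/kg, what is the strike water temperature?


T_strike = (0.41/R)·(T_mash − T_grain) + T_mash
T_strike = (0.41/3.6)·(71.2 − 20.0) + 71.2

77.0311 °C


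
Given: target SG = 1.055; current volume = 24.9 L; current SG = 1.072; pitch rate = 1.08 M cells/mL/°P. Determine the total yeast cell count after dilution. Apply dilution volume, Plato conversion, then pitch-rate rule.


V_w = V·((SG_c−1)/(SG_t−1)−1);  °P = 259 − 259/SG_t;  cells = rate·(V+V_w)·°P
V_w = 24.9·((1.072−1)/(1.055−1)−1) = 7.6964
V_final = 24.9 + 7.6964 = 32.5964
°P = 259 − 259/1.055 = 13.5024
cells = 1.08·32.5964·13.5024

475.3384 billion cells


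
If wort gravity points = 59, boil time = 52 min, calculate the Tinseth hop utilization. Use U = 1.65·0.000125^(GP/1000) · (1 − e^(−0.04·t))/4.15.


bigness = 1.65·0.000125^(59/1000) = 0.9710
boil_factor = (1 − e^(−0.04·52))/4.15 = 0.2109
U = 0.9710 · 0.2109

0.2047


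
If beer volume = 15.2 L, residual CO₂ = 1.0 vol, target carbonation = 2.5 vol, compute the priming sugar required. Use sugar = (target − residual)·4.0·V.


sugar = (2.5 − 1.0)·4.0·15.2

91.2000 g


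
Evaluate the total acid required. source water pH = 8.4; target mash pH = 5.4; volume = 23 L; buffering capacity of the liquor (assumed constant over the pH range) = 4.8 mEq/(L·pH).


acid = buffering capacity · (pH_source − pH_target) · V
acid = 4.8 · (8.4 − 5.4) · 23

331.2000 mEq


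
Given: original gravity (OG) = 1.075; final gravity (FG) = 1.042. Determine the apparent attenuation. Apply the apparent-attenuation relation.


AA = (OG − FG)/(OG − 1) · 100
AA = (1.075 − 1.042)/(1.075 − 1) · 100

44.0000 %


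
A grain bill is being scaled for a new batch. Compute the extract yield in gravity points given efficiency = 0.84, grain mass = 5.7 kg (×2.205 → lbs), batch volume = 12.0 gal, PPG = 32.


points = lbs × PPG × eff / vol
lbs = 5.7 × 2.205 = 12.5685
points = 12.5685 × 32 × 0.84 / 12.0

28.1534 points


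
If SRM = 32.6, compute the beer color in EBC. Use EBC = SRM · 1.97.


EBC = 32.6 · 1.97

64.2220 EBC


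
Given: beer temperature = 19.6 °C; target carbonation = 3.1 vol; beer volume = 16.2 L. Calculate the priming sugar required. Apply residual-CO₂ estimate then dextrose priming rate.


residual = 14.695·(0.01821 + 0.09011·e^(−0.04·T));  sugar = (target − residual)·4.0·V
residual = 14.695·(0.01821 + 0.09011·e^(−0.04·19.6)) = 0.8722
sugar = (3.1 − 0.8722)·4.0·16.2

144.3628 g


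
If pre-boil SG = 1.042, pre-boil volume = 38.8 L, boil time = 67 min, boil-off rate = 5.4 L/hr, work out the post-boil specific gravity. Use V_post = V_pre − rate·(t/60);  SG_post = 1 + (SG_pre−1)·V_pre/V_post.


V_post = 38.8 − 5.4·(67/60) = 32.7700
SG_post = 1 + (1.042 − 1)·38.8/32.7700

1.0497


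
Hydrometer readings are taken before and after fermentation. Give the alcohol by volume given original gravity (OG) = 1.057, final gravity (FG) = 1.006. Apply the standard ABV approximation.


ABV = (OG − FG) · 131.25
ABV = (1.057 − 1.006) · 131.25

6.6937 % ABV


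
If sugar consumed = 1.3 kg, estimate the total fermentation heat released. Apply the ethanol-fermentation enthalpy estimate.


Q = m_sugar · 590 kJ/kg
Q = 1.3 · 590

767.0000 kJ


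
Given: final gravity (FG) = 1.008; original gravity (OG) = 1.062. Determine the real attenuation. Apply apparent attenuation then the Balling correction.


AA = (OG−FG)/(OG−1)·100;  RA = AA·0.8192
AA = (1.062 − 1.008)/(1.062 − 1)·100 = 87.0968
RA = 87.0968·0.8192

71.3497 %


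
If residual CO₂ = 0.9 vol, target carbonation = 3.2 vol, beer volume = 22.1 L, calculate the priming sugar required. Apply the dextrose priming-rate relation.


sugar = (target − residual)·4.0·V
sugar = (3.2 − 0.9)·4.0·22.1

203.3200 g


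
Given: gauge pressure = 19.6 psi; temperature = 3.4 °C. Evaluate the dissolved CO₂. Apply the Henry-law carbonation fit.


vols = (P + 14.695)·(0.01821 + 0.09011·e^(−0.04·T))
vols = (19.6 + 14.695)·(0.01821 + 0.09011·e^(−0.04·3.4))

3.3219 volumes


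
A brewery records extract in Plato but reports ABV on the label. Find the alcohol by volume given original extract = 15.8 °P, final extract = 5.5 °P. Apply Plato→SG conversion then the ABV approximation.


SG = 259/(259 − P);  ABV = (OG − FG)·131.25
OG = 259/(259 − 15.8) = 1.0650
FG = 259/(259 − 5.5) = 1.0217
ABV = (1.0650 − 1.0217)·131.25

5.6793 % ABV


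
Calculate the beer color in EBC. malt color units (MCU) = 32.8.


SRM = 1.4922·MCU^0.6859;  EBC = SRM·1.97
SRM = 1.4922·32.8^0.6859 = 16.3518
EBC = 16.3518·1.97

32.2130 EBC


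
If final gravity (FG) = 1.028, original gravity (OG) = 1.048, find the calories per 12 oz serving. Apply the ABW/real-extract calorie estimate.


ABW = (OG−FG)·131.25·0.79/FG;  °P = 259 − 259/SG (for OG→OE and FG→AE);  RE = 0.1808·OE + 0.8192·AE;  Cal = (6.9·ABW + 4·(RE−0.1))·FG·3.55
ABW = (1.048 − 1.028)·131.25·0.79/1.028 = 2.0173
OE = 259 − 259/1.048 = 11.8626 °P
AE = 259 − 259/1.028 = 7.0545 °P
RE = 0.1808·11.8626 + 0.8192·7.0545 = 7.9238 °P
Cal = (6.9·2.0173 + 4·(7.9238−0.1))·1.028·3.55

165.0050 kcal


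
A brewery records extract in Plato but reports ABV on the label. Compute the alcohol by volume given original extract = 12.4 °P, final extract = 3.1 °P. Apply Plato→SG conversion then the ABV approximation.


SG = 259/(259 − P);  ABV = (OG − FG)·131.25
OG = 259/(259 − 12.4) = 1.0503
FG = 259/(259 − 3.1) = 1.0121
ABV = (1.0503 − 1.0121)·131.25

5.0098 % ABV


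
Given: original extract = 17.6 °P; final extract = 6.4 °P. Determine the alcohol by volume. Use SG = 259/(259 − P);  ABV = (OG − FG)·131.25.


OG = 259/(259 − 17.6) = 1.0729
FG = 259/(259 − 6.4) = 1.0253
ABV = (1.0729 − 1.0253)·131.25

6.2438 % ABV


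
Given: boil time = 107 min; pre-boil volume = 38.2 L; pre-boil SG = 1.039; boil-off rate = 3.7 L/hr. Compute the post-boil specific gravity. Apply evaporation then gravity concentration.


V_post = V_pre − rate·(t/60);  SG_post = 1 + (SG_pre−1)·V_pre/V_post
V_post = 38.2 − 3.7·(107/60) = 31.6017
SG_post = 1 + (1.039 − 1)·38.2/31.6017

1.0471


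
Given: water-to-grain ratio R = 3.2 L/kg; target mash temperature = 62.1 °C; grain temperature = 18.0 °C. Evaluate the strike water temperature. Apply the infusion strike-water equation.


T_strike = (0.41/R)·(T_mash − T_grain) + T_mash
T_strike = (0.41/3.2)·(62.1 − 18.0) + 62.1

67.7503 °C


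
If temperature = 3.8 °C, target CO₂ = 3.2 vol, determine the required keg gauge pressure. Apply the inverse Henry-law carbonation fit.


psi = vols/(0.01821 + 0.09011·e^(−0.04·T)) − 14.695
psi = 3.2/(0.01821 + 0.09011·e^(−0.04·3.8)) − 14.695

18.7731 psi


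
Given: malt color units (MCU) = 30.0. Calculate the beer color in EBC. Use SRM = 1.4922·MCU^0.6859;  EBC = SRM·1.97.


SRM = 1.4922·30.0^0.6859 = 15.3810
EBC = 15.3810·1.97

30.3006 EBC


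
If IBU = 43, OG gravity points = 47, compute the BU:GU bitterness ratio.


BU:GU = IBU / OG_points
BU:GU = 43 / 47

0.9149


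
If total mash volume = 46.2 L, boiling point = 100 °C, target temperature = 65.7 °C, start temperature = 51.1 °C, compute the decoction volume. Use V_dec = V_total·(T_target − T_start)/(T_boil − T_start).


V_dec = 46.2·(65.7 − 51.1)/(100 − 51.1)

13.7939 L


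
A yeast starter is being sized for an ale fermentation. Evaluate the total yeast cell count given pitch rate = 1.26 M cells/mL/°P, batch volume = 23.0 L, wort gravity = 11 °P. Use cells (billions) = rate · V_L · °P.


cells = 1.26 · 23.0 · 11

318.7800 billion cells


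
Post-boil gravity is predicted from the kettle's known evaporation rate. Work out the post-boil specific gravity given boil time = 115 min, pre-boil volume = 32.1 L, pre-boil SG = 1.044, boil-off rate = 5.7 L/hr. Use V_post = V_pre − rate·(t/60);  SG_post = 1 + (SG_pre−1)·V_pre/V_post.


V_post = 32.1 − 5.7·(115/60) = 21.1750
SG_post = 1 + (1.044 − 1)·32.1/21.1750

1.0667


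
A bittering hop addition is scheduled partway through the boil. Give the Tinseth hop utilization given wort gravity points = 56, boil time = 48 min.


U = 1.65·0.000125^(GP/1000) · (1 − e^(−0.04·t))/4.15
bigness = 1.65·0.000125^(56/1000) = 0.9975
boil_factor = (1 − e^(−0.04·48))/4.15 = 0.2056
U = 0.9975 · 0.2056

0.2051


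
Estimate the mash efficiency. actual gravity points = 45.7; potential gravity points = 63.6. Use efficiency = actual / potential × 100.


efficiency = 45.7 / 63.6 × 100

71.8553 %


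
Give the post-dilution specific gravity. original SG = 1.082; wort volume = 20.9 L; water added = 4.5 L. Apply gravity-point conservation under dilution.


SG_new = 1 + (SG_old − 1)·V_old/(V_old + V_water)
pts = (1.082 − 1)·1000·20.9/(20.9 + 4.5) = 67.4724
SG_new = 1 + 67.4724/1000

1.0675


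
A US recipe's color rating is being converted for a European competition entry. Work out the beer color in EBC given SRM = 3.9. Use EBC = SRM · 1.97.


EBC = 3.9 · 1.97

7.6830 EBC


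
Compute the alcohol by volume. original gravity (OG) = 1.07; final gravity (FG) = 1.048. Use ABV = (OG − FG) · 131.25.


ABV = (1.07 − 1.048) · 131.25

2.8875 % ABV


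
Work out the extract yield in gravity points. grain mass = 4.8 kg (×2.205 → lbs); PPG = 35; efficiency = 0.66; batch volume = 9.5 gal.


points = lbs × PPG × eff / vol
lbs = 4.8 × 2.205 = 10.5840
points = 10.5840 × 35 × 0.66 / 9.5

25.7358 points


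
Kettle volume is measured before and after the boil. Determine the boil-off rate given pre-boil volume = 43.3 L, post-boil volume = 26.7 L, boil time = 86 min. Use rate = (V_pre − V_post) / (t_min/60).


rate = (43.3 − 26.7) / (86/60)

11.5814 L/hr


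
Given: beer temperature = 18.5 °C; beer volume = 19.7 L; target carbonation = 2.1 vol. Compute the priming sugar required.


residual = 14.695·(0.01821 + 0.09011·e^(−0.04·T));  sugar = (target − residual)·4.0·V
residual = 14.695·(0.01821 + 0.09011·e^(−0.04·18.5)) = 0.8994
sugar = (2.1 − 0.8994)·4.0·19.7

94.6093 g


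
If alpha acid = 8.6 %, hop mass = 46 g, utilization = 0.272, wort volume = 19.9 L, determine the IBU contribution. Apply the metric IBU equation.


IBU = (α/100)·mass·U·1000 / V
IBU = (8.6/100)·46·0.272·1000 / 19.9

54.0720 IBU


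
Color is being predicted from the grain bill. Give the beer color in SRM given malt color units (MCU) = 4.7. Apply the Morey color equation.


SRM = 1.4922 · MCU^0.6859
SRM = 1.4922 · 4.7^0.6859

4.3134 SRM


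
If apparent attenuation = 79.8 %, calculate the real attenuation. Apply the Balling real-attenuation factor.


RA = AA · 0.8192
RA = 79.8 · 0.8192

65.3722 %


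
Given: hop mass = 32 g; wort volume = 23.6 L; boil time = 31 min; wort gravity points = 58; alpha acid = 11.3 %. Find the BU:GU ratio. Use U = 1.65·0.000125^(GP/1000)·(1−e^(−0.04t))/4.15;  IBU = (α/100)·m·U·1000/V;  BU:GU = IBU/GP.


U = 1.65·0.000125^(58/1000)·(1−e^(−0.04·31))/4.15 = 0.1678
IBU = (11.3/100)·32·0.1678·1000/23.6 = 25.7044
BU:GU = 25.7044/58

0.4432


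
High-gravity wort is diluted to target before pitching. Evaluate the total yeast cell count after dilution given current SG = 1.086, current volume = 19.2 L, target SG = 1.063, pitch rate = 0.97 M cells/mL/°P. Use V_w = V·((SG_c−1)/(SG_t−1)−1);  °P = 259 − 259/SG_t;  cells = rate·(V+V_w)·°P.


V_w = 19.2·((1.086−1)/(1.063−1)−1) = 7.0095
V_final = 19.2 + 7.0095 = 26.2095
°P = 259 − 259/1.063 = 15.3500
cells = 0.97·26.2095·15.3500

390.2455 billion cells


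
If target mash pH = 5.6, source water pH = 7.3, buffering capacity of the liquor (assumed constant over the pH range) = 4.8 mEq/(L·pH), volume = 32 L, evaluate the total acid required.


acid = buffering capacity · (pH_source − pH_target) · V
acid = 4.8 · (7.3 − 5.6) · 32

261.1200 mEq


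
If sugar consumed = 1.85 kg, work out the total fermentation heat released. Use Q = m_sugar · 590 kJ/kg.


Q = 1.85 · 590

1091.5000 kJ


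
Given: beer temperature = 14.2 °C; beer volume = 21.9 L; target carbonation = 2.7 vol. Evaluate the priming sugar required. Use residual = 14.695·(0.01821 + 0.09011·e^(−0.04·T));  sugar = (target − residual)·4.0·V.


residual = 14.695·(0.01821 + 0.09011·e^(−0.04·14.2)) = 1.0179
sugar = (2.7 − 1.0179)·4.0·21.9

147.3480 g


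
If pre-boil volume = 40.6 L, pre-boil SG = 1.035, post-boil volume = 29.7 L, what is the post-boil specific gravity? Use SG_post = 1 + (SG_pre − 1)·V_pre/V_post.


pts_pre = (1.035 − 1)·1000 = 35.0000
pts_post = 35.0000·40.6/29.7 = 47.8451
SG_post = 1 + 47.8451/1000

1.0478
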